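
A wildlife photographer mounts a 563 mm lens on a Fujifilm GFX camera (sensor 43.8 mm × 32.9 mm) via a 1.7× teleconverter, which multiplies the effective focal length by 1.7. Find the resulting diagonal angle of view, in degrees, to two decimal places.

3.28°

Effective focal length f = 563 × 1.7 = 957.1 mm.
Sensor diagonal = √(43.8² + 32.9²) = √3000.8500 ≈ 54.7800 mm.
α = 2·arctan(54.780 / (2 × 957.1)) = 2·arctan(0.02862) ≈ 3.2785°.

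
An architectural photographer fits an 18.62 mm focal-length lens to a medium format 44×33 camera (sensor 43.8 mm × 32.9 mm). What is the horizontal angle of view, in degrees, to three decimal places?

99.256°

Angle of view α = 2·arctan(w/2f) with w = 43.8 mm and f = 18.62 mm.
w/2f = 1.17615; arctan(1.17615) ≈ 49.6279°, so α ≈ 99.2557°.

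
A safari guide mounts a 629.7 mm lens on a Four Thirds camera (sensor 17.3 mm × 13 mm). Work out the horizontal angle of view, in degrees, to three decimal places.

1.574°

Angle of view α = 2·arctan(w/2f) with w = 17.3 mm and f = 629.7 mm.
w/2f = 0.01374; arctan(0.01374) ≈ 0.7870°, so α ≈ 1.5740°.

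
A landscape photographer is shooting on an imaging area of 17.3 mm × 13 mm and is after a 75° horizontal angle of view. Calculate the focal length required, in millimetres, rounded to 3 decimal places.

From α = 2·arctan(w/2f) we get f = w / (2·tan(α/2)).
With w = 17.3 mm and α/2 = 37.5°, tan(α/2) ≈ 0.76733, so f ≈ 17.3 / 1.53465 ≈ 11.2729 mm.

11.273 mm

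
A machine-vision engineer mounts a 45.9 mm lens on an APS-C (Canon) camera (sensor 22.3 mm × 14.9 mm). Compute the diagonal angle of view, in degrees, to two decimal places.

32.57°

Sensor diagonal = √(22.3² + 14.9²) = √719.3000 ≈ 26.8198 mm.
Angle of view α = 2·arctan(d/2f) with d = 26.8198 mm and f = 45.9 mm.
d/2f = 0.29215; arctan(0.29215) ≈ 16.2860°, so α ≈ 32.5719°.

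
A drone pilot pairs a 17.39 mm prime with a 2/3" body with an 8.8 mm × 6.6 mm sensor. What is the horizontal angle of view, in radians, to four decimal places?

0.4956 rad

Angle of view α = 2·arctan(w/2f) with w = 8.8 mm and f = 17.39 mm.
w/2f = 0.25302; arctan(0.25302) ≈ 0.2478 rad, so α ≈ 0.4956 rad.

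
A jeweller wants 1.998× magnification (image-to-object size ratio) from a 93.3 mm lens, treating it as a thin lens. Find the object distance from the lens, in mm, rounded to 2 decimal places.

With m = dᵢ/dₒ and 1/f = 1/dₒ + 1/dᵢ, substituting dᵢ = m·dₒ gives 1/f = (1 + 1/m)/dₒ, hence dₒ = f·(1 + 1/m).
dₒ = 93.3 × (1 + 1/1.998) = 93.3 × 1.50050 ≈ 139.997 mm.

140.00 mm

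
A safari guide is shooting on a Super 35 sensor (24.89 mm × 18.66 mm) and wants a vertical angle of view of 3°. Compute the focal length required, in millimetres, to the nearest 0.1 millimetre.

From α = 2·arctan(h/2f) we get f = h / (2·tan(α/2)).
With h = 18.66 mm and α/2 = 1.5°, tan(α/2) ≈ 0.02619, so f ≈ 18.66 / 0.05237 ≈ 356.2983 mm.

356.3 mm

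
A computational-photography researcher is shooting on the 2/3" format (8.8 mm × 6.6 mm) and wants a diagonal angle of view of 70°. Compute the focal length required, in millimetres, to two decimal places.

7.85 mm

Sensor diagonal = √(8.8² + 6.6²) = √121.0000 ≈ 11.0000 mm.
From α = 2·arctan(d/2f) we get f = d / (2·tan(α/2)).
With d = 11.0000 mm and α/2 = 35°, tan(α/2) ≈ 0.70021, so f ≈ 11.0000 / 1.40042 ≈ 7.8548 mm.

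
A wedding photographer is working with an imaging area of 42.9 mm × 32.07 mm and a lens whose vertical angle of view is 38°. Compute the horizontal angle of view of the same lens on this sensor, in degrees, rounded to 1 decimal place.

49.5°

From the vertical AOV: f = 32.07 / (2·tan(19°)) = 32.07 / 0.68866 ≈ 46.5690 mm.
Horizontal AOV = 2·arctan(42.9 / (2 × 46.5690)) = 2·arctan(0.46061) ≈ 49.4622°.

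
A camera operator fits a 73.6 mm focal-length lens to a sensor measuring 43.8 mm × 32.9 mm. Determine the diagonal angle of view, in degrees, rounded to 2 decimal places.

40.83°

Sensor diagonal = √(43.8² + 32.9²) = √3000.8500 ≈ 54.7800 mm.
Angle of view α = 2·arctan(d/2f) with d = 54.7800 mm and f = 73.6 mm.
d/2f = 0.37215; arctan(0.37215) ≈ 20.4126°, so α ≈ 40.8252°.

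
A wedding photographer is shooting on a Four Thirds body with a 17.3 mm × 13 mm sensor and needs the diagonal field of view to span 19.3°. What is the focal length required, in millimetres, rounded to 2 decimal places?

63.63 mm

Sensor diagonal = √(17.3² + 13²) = √468.2900 ≈ 21.6400 mm.
From α = 2·arctan(d/2f) we get f = d / (2·tan(α/2)).
With d = 21.6400 mm and α/2 = 9.65°, tan(α/2) ≈ 0.17004, so f ≈ 21.6400 / 0.34007 ≈ 63.6339 mm.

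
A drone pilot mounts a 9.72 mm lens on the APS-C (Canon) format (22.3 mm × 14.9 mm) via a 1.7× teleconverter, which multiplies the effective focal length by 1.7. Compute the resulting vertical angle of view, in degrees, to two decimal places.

Effective focal length f = 9.72 × 1.7 = 16.524 mm.
α = 2·arctan(14.9 / (2 × 16.524)) = 2·arctan(0.45086) ≈ 48.5374°.

48.54°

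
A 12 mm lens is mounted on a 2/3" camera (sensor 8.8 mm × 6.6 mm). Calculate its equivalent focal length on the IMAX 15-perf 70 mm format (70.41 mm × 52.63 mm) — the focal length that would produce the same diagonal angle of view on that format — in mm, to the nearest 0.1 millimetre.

Sensor diagonal = √(8.8² + 6.6²) = √121.0000 ≈ 11.0000 mm.
Sensor diagonal = √(70.41² + 52.63²) = √7727.4850 ≈ 87.9061 mm.
Equal angle of view means equal diagonal/f ratio, so f₂ = f₁ · (diagonal₂/diagonal₁) = 12 × 87.9061/11.0000.
f₂ = 12 × 7.99146 ≈ 95.898 mm.

95.9 mm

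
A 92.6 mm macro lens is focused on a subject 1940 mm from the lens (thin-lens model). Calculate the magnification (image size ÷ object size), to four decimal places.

0.0501×

Thin lens: 1/f = 1/dₒ + 1/dᵢ → 1/dᵢ = 1/92.6 − 1/1940 = 0.0102837 mm⁻¹, so dᵢ ≈ 97.2415 mm.
Magnification m = dᵢ/dₒ = 97.2415/1940 ≈ 0.05012.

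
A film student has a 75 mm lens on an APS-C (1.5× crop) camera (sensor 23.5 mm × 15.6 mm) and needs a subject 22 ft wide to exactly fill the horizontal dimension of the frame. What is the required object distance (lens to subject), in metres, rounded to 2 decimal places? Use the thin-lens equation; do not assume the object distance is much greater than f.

W: 22 ft × 304.8 mm/ft = 6705.60 mm.
Magnification m = w/W = dᵢ/dₒ; combined with 1/f = 1/dₒ + 1/dᵢ this gives dₒ = f·(1 + W/w).
dₒ = 75 mm × (1 + 6705.6/23.5) = 75 × 286.3447 ≈ 21475.850 mm = 21.4759 m.

21.48 m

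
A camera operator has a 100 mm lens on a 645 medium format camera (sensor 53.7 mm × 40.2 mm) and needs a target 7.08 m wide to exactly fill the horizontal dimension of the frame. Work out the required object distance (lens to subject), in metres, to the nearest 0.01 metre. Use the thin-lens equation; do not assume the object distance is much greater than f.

13.28 m

W: 7.08 m = 7080 mm.
Magnification m = w/W = dᵢ/dₒ; combined with 1/f = 1/dₒ + 1/dᵢ this gives dₒ = f·(1 + W/w).
dₒ = 100 mm × (1 + 7080/53.7) = 100 × 132.8436 ≈ 13284.358 mm = 13.2844 m.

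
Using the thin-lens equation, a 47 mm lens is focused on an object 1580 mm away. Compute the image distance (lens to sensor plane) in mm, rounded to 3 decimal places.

1/dᵢ = 1/f − 1/dₒ = 1/47 − 1/1580 = 0.0206437 mm⁻¹.
dᵢ = 1/0.0206437 ≈ 48.4410 mm.

48.441 mm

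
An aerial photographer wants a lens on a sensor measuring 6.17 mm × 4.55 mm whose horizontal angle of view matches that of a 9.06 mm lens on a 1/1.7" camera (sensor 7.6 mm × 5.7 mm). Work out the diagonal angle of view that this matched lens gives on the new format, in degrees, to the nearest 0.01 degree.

Equal horizontal AOV ⇒ f₂ = f₁ · 6.17/7.6 = 9.06 × 0.81184 ≈ 7.3553 mm.
Sensor diagonal = √(6.17² + 4.55²) = √58.7714 ≈ 7.6663 mm.
Diagonal AOV on the new format = 2·arctan(7.6663 / (2 × 7.3553)) = 2·arctan(0.52114) ≈ 55.0515°.

55.05°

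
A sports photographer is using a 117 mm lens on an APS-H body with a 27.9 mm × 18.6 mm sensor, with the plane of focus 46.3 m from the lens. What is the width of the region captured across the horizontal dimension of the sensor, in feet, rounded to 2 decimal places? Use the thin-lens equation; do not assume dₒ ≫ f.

dₒ: 46.3 m = 46300 mm.
Similar triangles through the lens centre give W/dₒ = w/dᵢ; with 1/f = 1/dₒ + 1/dᵢ this gives W = w·(dₒ − f)/f.
W = 27.9 mm × (46300 − 117) / 117 = 27.9 × 394.7265 ≈ 11012.869 mm = 11012.869/304.8 ft = 36.1315 ft.

36.13 ft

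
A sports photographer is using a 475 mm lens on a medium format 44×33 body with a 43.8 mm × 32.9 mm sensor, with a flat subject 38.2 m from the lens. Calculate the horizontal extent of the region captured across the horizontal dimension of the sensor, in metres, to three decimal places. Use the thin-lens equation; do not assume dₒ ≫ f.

dₒ: 38.2 m = 38200 mm.
Similar triangles through the lens centre give W/dₒ = w/dᵢ; with 1/f = 1/dₒ + 1/dᵢ this gives W = w·(dₒ − f)/f.
W = 43.8 mm × (38200 − 475) / 475 = 43.8 × 79.4211 ≈ 3478.642 mm = 3.47864 m.

3.479 m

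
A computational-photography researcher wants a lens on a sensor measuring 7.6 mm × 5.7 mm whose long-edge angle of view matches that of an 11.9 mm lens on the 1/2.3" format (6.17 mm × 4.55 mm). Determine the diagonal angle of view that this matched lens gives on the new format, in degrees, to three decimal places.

35.910°

Equal long-edge AOV ⇒ f₂ = f₁ · 7.6/6.17 = 11.9 × 1.23177 ≈ 14.6580 mm.
Sensor diagonal = √(7.6² + 5.7²) = √90.2500 ≈ 9.5000 mm.
Diagonal AOV on the new format = 2·arctan(9.5000 / (2 × 14.6580)) = 2·arctan(0.32405) ≈ 35.9103°.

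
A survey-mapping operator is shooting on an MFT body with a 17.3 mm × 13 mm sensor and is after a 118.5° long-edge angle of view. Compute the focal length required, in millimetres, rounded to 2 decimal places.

From α = 2·arctan(w/2f) we get f = w / (2·tan(α/2)).
With w = 17.3 mm and α/2 = 59.25°, tan(α/2) ≈ 1.68085, so f ≈ 17.3 / 3.36170 ≈ 5.1462 mm.

5.15 mm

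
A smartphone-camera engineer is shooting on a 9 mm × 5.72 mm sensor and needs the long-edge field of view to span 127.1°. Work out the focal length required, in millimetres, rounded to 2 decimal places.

From α = 2·arctan(w/2f) we get f = w / (2·tan(α/2)).
With w = 9 mm and α/2 = 63.55°, tan(α/2) ≈ 2.01008, so f ≈ 9 / 4.02016 ≈ 2.2387 mm.

2.24 mm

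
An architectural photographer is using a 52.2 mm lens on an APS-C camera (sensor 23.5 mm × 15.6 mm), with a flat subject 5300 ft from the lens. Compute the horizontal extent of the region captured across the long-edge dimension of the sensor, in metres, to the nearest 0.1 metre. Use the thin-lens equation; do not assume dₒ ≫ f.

dₒ: 5300 ft × 304.8 mm/ft = 1615439.95 mm.
Similar triangles through the lens centre give W/dₒ = w/dᵢ; with 1/f = 1/dₒ + 1/dᵢ this gives W = w·(dₒ − f)/f.
W = 23.5 mm × (1.61544e+06 − 52.2) / 52.2 = 23.5 × 30946.1254 ≈ 727233.948 mm = 727.234 m.

727.2 m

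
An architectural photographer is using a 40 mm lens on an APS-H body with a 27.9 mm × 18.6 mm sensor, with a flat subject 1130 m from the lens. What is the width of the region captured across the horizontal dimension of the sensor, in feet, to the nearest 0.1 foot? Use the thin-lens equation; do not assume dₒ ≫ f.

dₒ: 1130 m = 1.13e+06 mm.
Similar triangles through the lens centre give W/dₒ = w/dᵢ; with 1/f = 1/dₒ + 1/dᵢ this gives W = w·(dₒ − f)/f.
W = 27.9 mm × (1.13e+06 − 40) / 40 = 27.9 × 28249.0000 ≈ 788147.100 mm = 788147.100/304.8 ft = 2585.78 ft.

2585.8 ft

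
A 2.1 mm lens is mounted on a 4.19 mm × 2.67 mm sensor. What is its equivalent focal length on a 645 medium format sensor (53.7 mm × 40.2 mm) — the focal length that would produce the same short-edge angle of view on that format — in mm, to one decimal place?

Equal angle of view means equal height/f ratio, so f₂ = f₁ · (height₂/height₁) = 2.1 × 40.2/2.67.
f₂ = 2.1 × 15.05618 ≈ 31.618 mm.

31.6 mm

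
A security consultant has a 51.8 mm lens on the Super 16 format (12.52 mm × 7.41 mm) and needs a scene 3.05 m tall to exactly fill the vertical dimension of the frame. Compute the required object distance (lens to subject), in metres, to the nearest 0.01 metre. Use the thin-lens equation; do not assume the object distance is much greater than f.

W: 3.05 m = 3050 mm.
Magnification m = h/W = dᵢ/dₒ; combined with 1/f = 1/dₒ + 1/dᵢ this gives dₒ = f·(1 + W/h).
dₒ = 51.8 mm × (1 + 3050/7.41) = 51.8 × 412.6059 ≈ 21372.988 mm = 21.373 m.

21.37 m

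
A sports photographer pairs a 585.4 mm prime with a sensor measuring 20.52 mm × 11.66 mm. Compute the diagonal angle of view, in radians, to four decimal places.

Sensor diagonal = √(20.52² + 11.66²) = √557.0260 ≈ 23.6014 mm.
Angle of view α = 2·arctan(d/2f) with d = 23.6014 mm and f = 585.4 mm.
d/2f = 0.02016; arctan(0.02016) ≈ 0.0202 rad, so α ≈ 0.0403 rad.

0.0403 rad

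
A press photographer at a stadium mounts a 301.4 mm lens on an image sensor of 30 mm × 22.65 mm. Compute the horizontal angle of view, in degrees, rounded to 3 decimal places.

5.698°

Angle of view α = 2·arctan(w/2f) with w = 30 mm and f = 301.4 mm.
w/2f = 0.04977; arctan(0.04977) ≈ 2.8491°, so α ≈ 5.6983°.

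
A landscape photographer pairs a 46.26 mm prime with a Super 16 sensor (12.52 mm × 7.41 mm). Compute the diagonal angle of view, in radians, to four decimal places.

Sensor diagonal = √(12.52² + 7.41²) = √211.6585 ≈ 14.5485 mm.
Angle of view α = 2·arctan(d/2f) with d = 14.5485 mm and f = 46.26 mm.
d/2f = 0.15725; arctan(0.15725) ≈ 0.1560 rad, so α ≈ 0.3119 rad.

0.3119 rad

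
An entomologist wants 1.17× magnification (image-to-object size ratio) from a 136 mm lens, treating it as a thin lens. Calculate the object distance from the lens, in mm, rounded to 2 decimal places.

With m = dᵢ/dₒ and 1/f = 1/dₒ + 1/dᵢ, substituting dᵢ = m·dₒ gives 1/f = (1 + 1/m)/dₒ, hence dₒ = f·(1 + 1/m).
dₒ = 136 × (1 + 1/1.17) = 136 × 1.85470 ≈ 252.239 mm.

252.24 mm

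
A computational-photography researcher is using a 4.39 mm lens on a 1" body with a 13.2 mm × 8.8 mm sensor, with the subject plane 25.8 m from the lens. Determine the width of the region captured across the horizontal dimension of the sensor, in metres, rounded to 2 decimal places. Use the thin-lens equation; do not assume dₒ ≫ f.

dₒ: 25.8 m = 25800 mm.
Similar triangles through the lens centre give W/dₒ = w/dᵢ; with 1/f = 1/dₒ + 1/dᵢ this gives W = w·(dₒ − f)/f.
W = 13.2 mm × (25800 − 4.39) / 4.39 = 13.2 × 5875.9932 ≈ 77563.110 mm = 77.5631 m.

77.56 m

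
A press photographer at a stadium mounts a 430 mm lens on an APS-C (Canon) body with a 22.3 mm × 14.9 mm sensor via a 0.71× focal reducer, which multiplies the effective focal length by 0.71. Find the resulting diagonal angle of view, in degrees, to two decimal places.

5.03°

Effective focal length f = 430 × 0.71 = 305.3 mm.
Sensor diagonal = √(22.3² + 14.9²) = √719.3000 ≈ 26.8198 mm.
α = 2·arctan(26.820 / (2 × 305.3)) = 2·arctan(0.04392) ≈ 5.0300°.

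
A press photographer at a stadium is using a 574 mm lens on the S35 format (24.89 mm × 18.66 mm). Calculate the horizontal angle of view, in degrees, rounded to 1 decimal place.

2.5°

Angle of view α = 2·arctan(w/2f) with w = 24.89 mm and f = 574 mm.
w/2f = 0.02168; arctan(0.02168) ≈ 1.2420°, so α ≈ 2.4841°.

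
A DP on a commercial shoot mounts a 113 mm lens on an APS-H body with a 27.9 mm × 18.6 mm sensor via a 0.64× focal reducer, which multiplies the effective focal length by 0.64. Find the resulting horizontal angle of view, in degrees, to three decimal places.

Effective focal length f = 113 × 0.64 = 72.32 mm.
α = 2·arctan(27.9 / (2 × 72.32)) = 2·arctan(0.19289) ≈ 21.8357°.

21.836°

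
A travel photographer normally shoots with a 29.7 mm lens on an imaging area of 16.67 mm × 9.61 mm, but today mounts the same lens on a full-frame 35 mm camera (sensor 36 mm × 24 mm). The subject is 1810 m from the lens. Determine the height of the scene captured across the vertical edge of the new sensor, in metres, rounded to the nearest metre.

1463 m

The focal length stays 29.7 mm; the relevant sensor dimension is now h = 24 mm. Object distance dₒ = 1810 m = 1.81e+06 mm.
Thin-lens field height W = h·(dₒ − f)/f = 24 × (1.81e+06 − 29.7)/29.7 ≈ 1462602.263 mm = 1462.6 m.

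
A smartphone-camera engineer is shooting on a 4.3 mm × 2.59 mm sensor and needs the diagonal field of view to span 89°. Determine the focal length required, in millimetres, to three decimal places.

2.554 mm

Sensor diagonal = √(4.3² + 2.59²) = √25.1981 ≈ 5.0198 mm.
From α = 2·arctan(d/2f) we get f = d / (2·tan(α/2)).
With d = 5.0198 mm and α/2 = 44.5°, tan(α/2) ≈ 0.98270, so f ≈ 5.0198 / 1.96539 ≈ 2.5541 mm.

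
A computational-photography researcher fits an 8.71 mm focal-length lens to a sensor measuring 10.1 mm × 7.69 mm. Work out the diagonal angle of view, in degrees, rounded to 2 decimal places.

72.16°

Sensor diagonal = √(10.1² + 7.69²) = √161.1461 ≈ 12.6943 mm.
Angle of view α = 2·arctan(d/2f) with d = 12.6943 mm and f = 8.71 mm.
d/2f = 0.72872; arctan(0.72872) ≈ 36.0816°, so α ≈ 72.1633°.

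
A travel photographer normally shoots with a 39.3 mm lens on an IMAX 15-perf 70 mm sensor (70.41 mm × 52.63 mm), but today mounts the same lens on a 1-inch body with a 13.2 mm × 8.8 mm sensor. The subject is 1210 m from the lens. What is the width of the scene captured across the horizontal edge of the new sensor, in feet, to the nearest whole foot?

1333 ft

The focal length stays 39.3 mm; the relevant sensor dimension is now w = 13.2 mm. Object distance dₒ = 1210 m = 1.21e+06 mm.
Thin-lens field width W = w·(dₒ − f)/f = 13.2 × (1.21e+06 − 39.3)/39.3 ≈ 406399.014 mm = 406399.014/304.8 ft = 1333.33 ft.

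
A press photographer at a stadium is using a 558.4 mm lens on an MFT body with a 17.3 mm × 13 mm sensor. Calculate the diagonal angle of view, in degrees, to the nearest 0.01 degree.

Sensor diagonal = √(17.3² + 13²) = √468.2900 ≈ 21.6400 mm.
Angle of view α = 2·arctan(d/2f) with d = 21.6400 mm and f = 558.4 mm.
d/2f = 0.01938; arctan(0.01938) ≈ 1.1101°, so α ≈ 2.2201°.

2.22°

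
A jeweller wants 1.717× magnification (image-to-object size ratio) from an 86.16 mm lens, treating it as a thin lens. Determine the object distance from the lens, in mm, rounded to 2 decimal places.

136.34 mm

With m = dᵢ/dₒ and 1/f = 1/dₒ + 1/dᵢ, substituting dᵢ = m·dₒ gives 1/f = (1 + 1/m)/dₒ, hence dₒ = f·(1 + 1/m).
dₒ = 86.16 × (1 + 1/1.717) = 86.16 × 1.58241 ≈ 136.341 mm.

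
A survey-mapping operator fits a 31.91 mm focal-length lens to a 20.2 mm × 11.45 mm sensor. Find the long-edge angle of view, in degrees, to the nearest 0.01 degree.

35.13°

Angle of view α = 2·arctan(w/2f) with w = 20.2 mm and f = 31.91 mm.
w/2f = 0.31652; arctan(0.31652) ≈ 17.5634°, so α ≈ 35.1267°.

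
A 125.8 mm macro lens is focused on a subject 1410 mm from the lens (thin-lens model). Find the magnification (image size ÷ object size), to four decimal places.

0.0980×

Thin lens: 1/f = 1/dₒ + 1/dᵢ → 1/dᵢ = 1/125.8 − 1/1410 = 0.0072399 mm⁻¹, so dᵢ ≈ 138.1233 mm.
Magnification m = dᵢ/dₒ = 138.1233/1410 ≈ 0.09796.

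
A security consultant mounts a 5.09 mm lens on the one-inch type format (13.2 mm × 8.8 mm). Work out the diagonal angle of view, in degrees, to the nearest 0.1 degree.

Sensor diagonal = √(13.2² + 8.8²) = √251.6800 ≈ 15.8644 mm.
Angle of view α = 2·arctan(d/2f) with d = 15.8644 mm and f = 5.09 mm.
d/2f = 1.55839; arctan(1.55839) ≈ 57.3122°, so α ≈ 114.6245°.

114.6°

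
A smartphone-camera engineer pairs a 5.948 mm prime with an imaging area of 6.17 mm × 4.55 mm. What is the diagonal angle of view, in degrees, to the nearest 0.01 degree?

Sensor diagonal = √(6.17² + 4.55²) = √58.7714 ≈ 7.6663 mm.
Angle of view α = 2·arctan(d/2f) with d = 7.6663 mm and f = 5.948 mm.
d/2f = 0.64444; arctan(0.64444) ≈ 32.7993°, so α ≈ 65.5987°.

65.60°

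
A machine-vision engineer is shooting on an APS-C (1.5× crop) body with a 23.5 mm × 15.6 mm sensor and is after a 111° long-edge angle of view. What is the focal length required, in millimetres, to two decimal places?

From α = 2·arctan(w/2f) we get f = w / (2·tan(α/2)).
With w = 23.5 mm and α/2 = 55.5°, tan(α/2) ≈ 1.45501, so f ≈ 23.5 / 2.91002 ≈ 8.0756 mm.

8.08 mm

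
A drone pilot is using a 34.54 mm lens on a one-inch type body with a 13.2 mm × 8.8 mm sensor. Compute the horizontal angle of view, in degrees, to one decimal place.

Angle of view α = 2·arctan(w/2f) with w = 13.2 mm and f = 34.54 mm.
w/2f = 0.19108; arctan(0.19108) ≈ 10.8178°, so α ≈ 21.6357°.

21.6°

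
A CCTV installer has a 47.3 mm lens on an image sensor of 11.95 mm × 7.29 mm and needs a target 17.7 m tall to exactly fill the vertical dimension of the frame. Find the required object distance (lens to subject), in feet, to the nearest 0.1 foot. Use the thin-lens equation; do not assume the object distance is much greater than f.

376.9 ft

W: 17.7 m = 17700 mm.
Magnification m = h/W = dᵢ/dₒ; combined with 1/f = 1/dₒ + 1/dᵢ this gives dₒ = f·(1 + W/h).
dₒ = 47.3 mm × (1 + 17700/7.29) = 47.3 × 2428.9835 ≈ 114890.921 mm = 114890.921/304.8 ft = 376.939 ft.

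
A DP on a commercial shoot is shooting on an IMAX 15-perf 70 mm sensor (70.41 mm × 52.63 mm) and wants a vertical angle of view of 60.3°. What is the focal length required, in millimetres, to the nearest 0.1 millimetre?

45.3 mm

From α = 2·arctan(h/2f) we get f = h / (2·tan(α/2)).
With h = 52.63 mm and α/2 = 30.15°, tan(α/2) ≈ 0.58085, so f ≈ 52.63 / 1.16169 ≈ 45.3046 mm.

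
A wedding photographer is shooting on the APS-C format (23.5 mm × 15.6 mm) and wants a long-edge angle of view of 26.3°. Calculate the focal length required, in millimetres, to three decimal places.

50.294 mm

From α = 2·arctan(w/2f) we get f = w / (2·tan(α/2)).
With w = 23.5 mm and α/2 = 13.15°, tan(α/2) ≈ 0.23363, so f ≈ 23.5 / 0.46725 ≈ 50.2938 mm.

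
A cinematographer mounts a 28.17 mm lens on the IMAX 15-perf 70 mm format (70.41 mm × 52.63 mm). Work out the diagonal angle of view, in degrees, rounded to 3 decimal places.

114.687°

Sensor diagonal = √(70.41² + 52.63²) = √7727.4850 ≈ 87.9061 mm.
Angle of view α = 2·arctan(d/2f) with d = 87.9061 mm and f = 28.17 mm.
d/2f = 1.56028; arctan(1.56028) ≈ 57.3437°, so α ≈ 114.6875°.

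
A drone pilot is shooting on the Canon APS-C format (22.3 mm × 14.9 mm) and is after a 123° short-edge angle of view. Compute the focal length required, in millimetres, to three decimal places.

From α = 2·arctan(h/2f) we get f = h / (2·tan(α/2)).
With h = 14.9 mm and α/2 = 61.5°, tan(α/2) ≈ 1.84177, so f ≈ 14.9 / 3.68354 ≈ 4.0450 mm.

4.045 mm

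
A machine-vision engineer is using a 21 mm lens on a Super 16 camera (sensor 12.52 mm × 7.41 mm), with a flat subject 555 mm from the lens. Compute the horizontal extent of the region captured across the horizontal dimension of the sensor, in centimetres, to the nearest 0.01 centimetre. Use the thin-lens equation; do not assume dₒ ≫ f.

Similar triangles through the lens centre give W/dₒ = w/dᵢ; with 1/f = 1/dₒ + 1/dᵢ this gives W = w·(dₒ − f)/f.
W = 12.52 mm × (555 − 21) / 21 = 12.52 × 25.4286 ≈ 318.366 mm = 31.8366 cm.

31.84 cm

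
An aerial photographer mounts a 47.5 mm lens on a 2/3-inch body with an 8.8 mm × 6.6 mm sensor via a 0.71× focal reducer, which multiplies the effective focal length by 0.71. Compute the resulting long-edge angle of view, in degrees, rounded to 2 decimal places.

14.87°

Effective focal length f = 47.5 × 0.71 = 33.725 mm.
α = 2·arctan(8.8 / (2 × 33.725)) = 2·arctan(0.13047) ≈ 14.8664°.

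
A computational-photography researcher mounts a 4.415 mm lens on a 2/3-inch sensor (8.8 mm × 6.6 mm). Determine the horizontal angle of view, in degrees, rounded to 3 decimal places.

Angle of view α = 2·arctan(w/2f) with w = 8.8 mm and f = 4.415 mm.
w/2f = 0.99660; arctan(0.99660) ≈ 44.9025°, so α ≈ 89.8050°.

89.805°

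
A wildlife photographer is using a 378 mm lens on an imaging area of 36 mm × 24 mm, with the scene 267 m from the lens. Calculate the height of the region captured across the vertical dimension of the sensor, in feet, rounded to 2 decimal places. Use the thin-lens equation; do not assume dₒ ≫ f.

55.54 ft

dₒ: 267 m = 267000 mm.
Similar triangles through the lens centre give W/dₒ = h/dᵢ; with 1/f = 1/dₒ + 1/dᵢ this gives W = h·(dₒ − f)/f.
W = 24 mm × (267000 − 378) / 378 = 24 × 705.3492 ≈ 16928.381 mm = 16928.381/304.8 ft = 55.5393 ft.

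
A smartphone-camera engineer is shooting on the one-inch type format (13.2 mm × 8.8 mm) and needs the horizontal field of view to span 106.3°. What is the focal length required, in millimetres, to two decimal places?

4.95 mm

From α = 2·arctan(w/2f) we get f = w / (2·tan(α/2)).
With w = 13.2 mm and α/2 = 53.15°, tan(α/2) ≈ 1.33430, so f ≈ 13.2 / 2.66860 ≈ 4.9464 mm.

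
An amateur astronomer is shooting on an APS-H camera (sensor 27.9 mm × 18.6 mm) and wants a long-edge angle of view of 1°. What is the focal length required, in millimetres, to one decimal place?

1598.5 mm

From α = 2·arctan(w/2f) we get f = w / (2·tan(α/2)).
With w = 27.9 mm and α/2 = 0.5°, tan(α/2) ≈ 0.00873, so f ≈ 27.9 / 0.01745 ≈ 1598.5117 mm.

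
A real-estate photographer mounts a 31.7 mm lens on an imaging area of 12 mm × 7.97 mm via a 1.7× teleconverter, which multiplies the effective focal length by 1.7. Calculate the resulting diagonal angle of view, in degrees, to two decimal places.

Effective focal length f = 31.7 × 1.7 = 53.89 mm.
Sensor diagonal = √(12² + 7.97²) = √207.5209 ≈ 14.4056 mm.
α = 2·arctan(14.406 / (2 × 53.89)) = 2·arctan(0.13366) ≈ 15.2258°.

15.23°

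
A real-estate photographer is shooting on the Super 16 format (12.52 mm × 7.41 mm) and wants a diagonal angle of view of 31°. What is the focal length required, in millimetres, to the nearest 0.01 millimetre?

26.23 mm

Sensor diagonal = √(12.52² + 7.41²) = √211.6585 ≈ 14.5485 mm.
From α = 2·arctan(d/2f) we get f = d / (2·tan(α/2)).
With d = 14.5485 mm and α/2 = 15.5°, tan(α/2) ≈ 0.27732, so f ≈ 14.5485 / 0.55465 ≈ 26.2301 mm.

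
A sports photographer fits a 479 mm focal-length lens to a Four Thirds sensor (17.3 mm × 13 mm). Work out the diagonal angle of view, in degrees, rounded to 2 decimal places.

Sensor diagonal = √(17.3² + 13²) = √468.2900 ≈ 21.6400 mm.
Angle of view α = 2·arctan(d/2f) with d = 21.6400 mm and f = 479 mm.
d/2f = 0.02259; arctan(0.02259) ≈ 1.2940°, so α ≈ 2.5880°.

2.59°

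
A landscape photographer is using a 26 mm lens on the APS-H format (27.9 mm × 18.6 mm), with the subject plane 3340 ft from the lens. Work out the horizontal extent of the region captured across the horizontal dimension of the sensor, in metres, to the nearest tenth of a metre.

dₒ: 3340 ft × 304.8 mm/ft = 1018031.97 mm.
Similar triangles through the lens centre give W/dₒ = w/dᵢ; with 1/f = 1/dₒ + 1/dᵢ this gives W = w·(dₒ − f)/f.
W = 27.9 mm × (1.01803e+06 − 26) / 26 = 27.9 × 39154.0757 ≈ 1092398.711 mm = 1092.4 m.

1092.4 m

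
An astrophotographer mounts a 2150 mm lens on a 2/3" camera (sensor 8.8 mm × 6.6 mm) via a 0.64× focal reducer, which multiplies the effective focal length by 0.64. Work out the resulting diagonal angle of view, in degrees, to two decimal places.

Effective focal length f = 2150 × 0.64 = 1376 mm.
Sensor diagonal = √(8.8² + 6.6²) = √121.0000 ≈ 11.0000 mm.
α = 2·arctan(11.000 / (2 × 1376)) = 2·arctan(0.00400) ≈ 0.4580°.

0.46°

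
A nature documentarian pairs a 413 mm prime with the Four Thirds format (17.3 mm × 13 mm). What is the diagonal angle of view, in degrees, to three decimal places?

Sensor diagonal = √(17.3² + 13²) = √468.2900 ≈ 21.6400 mm.
Angle of view α = 2·arctan(d/2f) with d = 21.6400 mm and f = 413 mm.
d/2f = 0.02620; arctan(0.02620) ≈ 1.5007°, so α ≈ 3.0014°.

3.001°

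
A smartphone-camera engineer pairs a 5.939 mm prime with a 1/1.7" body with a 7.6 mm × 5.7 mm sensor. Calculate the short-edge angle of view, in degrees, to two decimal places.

51.27°

Angle of view α = 2·arctan(h/2f) with h = 5.7 mm and f = 5.939 mm.
h/2f = 0.47988; arctan(0.47988) ≈ 25.6354°, so α ≈ 51.2707°.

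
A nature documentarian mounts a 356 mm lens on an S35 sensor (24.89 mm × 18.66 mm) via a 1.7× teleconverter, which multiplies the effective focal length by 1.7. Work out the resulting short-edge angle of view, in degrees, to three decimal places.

Effective focal length f = 356 × 1.7 = 605.2 mm.
α = 2·arctan(18.66 / (2 × 605.2)) = 2·arctan(0.01542) ≈ 1.7664°.

1.766°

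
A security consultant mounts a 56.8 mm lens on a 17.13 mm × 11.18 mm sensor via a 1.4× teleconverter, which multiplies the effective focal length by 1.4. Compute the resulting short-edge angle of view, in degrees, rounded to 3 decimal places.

Effective focal length f = 56.8 × 1.4 = 79.52 mm.
α = 2·arctan(11.18 / (2 × 79.52)) = 2·arctan(0.07030) ≈ 8.0422°.

8.042°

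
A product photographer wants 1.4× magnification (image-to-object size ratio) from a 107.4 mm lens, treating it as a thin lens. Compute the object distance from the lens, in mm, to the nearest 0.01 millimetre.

184.11 mm

With m = dᵢ/dₒ and 1/f = 1/dₒ + 1/dᵢ, substituting dᵢ = m·dₒ gives 1/f = (1 + 1/m)/dₒ, hence dₒ = f·(1 + 1/m).
dₒ = 107.4 × (1 + 1/1.4) = 107.4 × 1.71429 ≈ 184.114 mm.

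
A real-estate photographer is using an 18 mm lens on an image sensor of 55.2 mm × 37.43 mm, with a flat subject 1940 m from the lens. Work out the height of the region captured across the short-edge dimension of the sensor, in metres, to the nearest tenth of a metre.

4034.1 m

dₒ: 1940 m = 1.94e+06 mm.
Similar triangles through the lens centre give W/dₒ = h/dᵢ; with 1/f = 1/dₒ + 1/dᵢ this gives W = h·(dₒ − f)/f.
W = 37.43 mm × (1.94e+06 − 18) / 18 = 37.43 × 107776.7778 ≈ 4034084.792 mm = 4034.08 m.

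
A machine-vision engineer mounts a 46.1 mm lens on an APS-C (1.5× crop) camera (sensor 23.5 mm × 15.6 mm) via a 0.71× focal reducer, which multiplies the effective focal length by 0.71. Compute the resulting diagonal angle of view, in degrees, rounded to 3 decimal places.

46.621°

Effective focal length f = 46.1 × 0.71 = 32.731 mm.
Sensor diagonal = √(23.5² + 15.6²) = √795.6100 ≈ 28.2066 mm.
α = 2·arctan(28.207 / (2 × 32.731)) = 2·arctan(0.43088) ≈ 46.6209°.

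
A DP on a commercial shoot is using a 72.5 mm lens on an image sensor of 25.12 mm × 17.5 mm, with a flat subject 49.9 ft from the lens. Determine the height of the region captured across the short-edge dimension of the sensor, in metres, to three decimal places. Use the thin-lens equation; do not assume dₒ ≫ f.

dₒ: 49.9 ft × 304.8 mm/ft = 15209.52 mm.
Similar triangles through the lens centre give W/dₒ = h/dᵢ; with 1/f = 1/dₒ + 1/dᵢ this gives W = h·(dₒ − f)/f.
W = 17.5 mm × (15209.5 − 72.5) / 72.5 = 17.5 × 208.7865 ≈ 3653.763 mm = 3.65376 m.

3.654 m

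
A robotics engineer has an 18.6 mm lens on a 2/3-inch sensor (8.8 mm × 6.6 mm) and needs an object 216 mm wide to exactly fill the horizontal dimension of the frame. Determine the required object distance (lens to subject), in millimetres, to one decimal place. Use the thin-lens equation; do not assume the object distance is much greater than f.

475.1 mm

Magnification m = w/W = dᵢ/dₒ; combined with 1/f = 1/dₒ + 1/dᵢ this gives dₒ = f·(1 + W/w).
dₒ = 18.6 mm × (1 + 216/8.8) = 18.6 × 25.5455 ≈ 475.145 mm.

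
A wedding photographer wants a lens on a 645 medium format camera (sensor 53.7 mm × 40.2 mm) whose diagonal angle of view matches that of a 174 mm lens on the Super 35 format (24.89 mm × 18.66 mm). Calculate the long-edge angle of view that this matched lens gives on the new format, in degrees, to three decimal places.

Sensor diagonal = √(24.89² + 18.66²) = √967.7077 ≈ 31.1080 mm.
Sensor diagonal = √(53.7² + 40.2²) = √4499.7300 ≈ 67.0800 mm.
Equal diagonal AOV ⇒ f₂ = f₁ · 67.0800/31.1080 = 174 × 2.15636 ≈ 375.2065 mm.
Long-edge AOV on the new format = 2·arctan(53.7 / (2 × 375.2065)) = 2·arctan(0.07156) ≈ 8.1863°.

8.186°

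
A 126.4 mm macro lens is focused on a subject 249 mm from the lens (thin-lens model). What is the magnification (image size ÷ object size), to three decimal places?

1.031×

Thin lens: 1/f = 1/dₒ + 1/dᵢ → 1/dᵢ = 1/126.4 − 1/249 = 0.0038953 mm⁻¹, so dᵢ ≈ 256.7178 mm.
Magnification m = dᵢ/dₒ = 256.7178/249 ≈ 1.03100.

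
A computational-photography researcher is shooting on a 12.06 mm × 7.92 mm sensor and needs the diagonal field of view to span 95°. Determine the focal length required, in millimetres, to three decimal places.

Sensor diagonal = √(12.06² + 7.92²) = √208.1700 ≈ 14.4281 mm.
From α = 2·arctan(d/2f) we get f = d / (2·tan(α/2)).
With d = 14.4281 mm and α/2 = 47.5°, tan(α/2) ≈ 1.09131, so f ≈ 14.4281 / 2.18262 ≈ 6.6105 mm.

6.610 mm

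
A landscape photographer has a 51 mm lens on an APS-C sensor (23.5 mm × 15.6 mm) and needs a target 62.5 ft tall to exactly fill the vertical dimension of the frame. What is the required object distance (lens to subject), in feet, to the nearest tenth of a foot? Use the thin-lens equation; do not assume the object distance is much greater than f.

W: 62.5 ft × 304.8 mm/ft = 19050.00 mm.
Magnification m = h/W = dᵢ/dₒ; combined with 1/f = 1/dₒ + 1/dᵢ this gives dₒ = f·(1 + W/h).
dₒ = 51 mm × (1 + 19050/15.6) = 51 × 1222.1538 ≈ 62329.844 mm = 62329.844/304.8 ft = 204.494 ft.

204.5 ft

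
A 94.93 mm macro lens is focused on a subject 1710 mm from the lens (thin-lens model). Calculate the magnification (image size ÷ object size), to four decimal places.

Thin lens: 1/f = 1/dₒ + 1/dᵢ → 1/dᵢ = 1/94.93 − 1/1710 = 0.0099493 mm⁻¹, so dᵢ ≈ 100.5098 mm.
Magnification m = dᵢ/dₒ = 100.5098/1710 ≈ 0.05878.

0.0588×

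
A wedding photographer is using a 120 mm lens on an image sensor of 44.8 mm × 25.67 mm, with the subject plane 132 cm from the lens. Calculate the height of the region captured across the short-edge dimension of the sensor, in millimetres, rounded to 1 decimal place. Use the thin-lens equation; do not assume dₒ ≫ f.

dₒ: 132 cm = 1320 mm.
Similar triangles through the lens centre give W/dₒ = h/dᵢ; with 1/f = 1/dₒ + 1/dᵢ this gives W = h·(dₒ − f)/f.
W = 25.67 mm × (1320 − 120) / 120 = 25.67 × 10.0000 ≈ 256.700 mm.

256.7 mm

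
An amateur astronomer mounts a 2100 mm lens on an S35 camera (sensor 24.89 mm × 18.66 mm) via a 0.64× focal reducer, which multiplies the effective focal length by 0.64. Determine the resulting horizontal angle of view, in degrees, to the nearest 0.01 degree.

1.06°

Effective focal length f = 2100 × 0.64 = 1344 mm.
α = 2·arctan(24.89 / (2 × 1344)) = 2·arctan(0.00926) ≈ 1.0610°.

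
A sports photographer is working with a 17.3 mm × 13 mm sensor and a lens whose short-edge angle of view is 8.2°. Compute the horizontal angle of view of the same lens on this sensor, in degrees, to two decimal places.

10.90°

From the short-edge AOV: f = 13 / (2·tan(4.1°)) = 13 / 0.14336 ≈ 90.6797 mm.
Horizontal AOV = 2·arctan(17.3 / (2 × 90.6797)) = 2·arctan(0.09539) ≈ 10.8980°.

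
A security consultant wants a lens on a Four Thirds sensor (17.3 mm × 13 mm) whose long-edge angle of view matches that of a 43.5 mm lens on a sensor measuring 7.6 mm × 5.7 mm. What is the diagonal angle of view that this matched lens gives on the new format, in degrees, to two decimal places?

12.47°

Equal long-edge AOV ⇒ f₂ = f₁ · 17.3/7.6 = 43.5 × 2.27632 ≈ 99.0197 mm.
Sensor diagonal = √(17.3² + 13²) = √468.2900 ≈ 21.6400 mm.
Diagonal AOV on the new format = 2·arctan(21.6400 / (2 × 99.0197)) = 2·arctan(0.10927) ≈ 12.4721°.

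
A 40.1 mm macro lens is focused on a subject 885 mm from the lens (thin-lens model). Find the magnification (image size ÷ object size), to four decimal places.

Thin lens: 1/f = 1/dₒ + 1/dᵢ → 1/dᵢ = 1/40.1 − 1/885 = 0.0238077 mm⁻¹, so dᵢ ≈ 42.0032 mm.
Magnification m = dᵢ/dₒ = 42.0032/885 ≈ 0.04746.

0.0475×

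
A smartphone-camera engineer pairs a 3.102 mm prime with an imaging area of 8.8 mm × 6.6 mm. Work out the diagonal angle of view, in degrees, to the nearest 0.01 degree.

Sensor diagonal = √(8.8² + 6.6²) = √121.0000 ≈ 11.0000 mm.
Angle of view α = 2·arctan(d/2f) with d = 11.0000 mm and f = 3.102 mm.
d/2f = 1.77305; arctan(1.77305) ≈ 60.5770°, so α ≈ 121.1540°.

121.15°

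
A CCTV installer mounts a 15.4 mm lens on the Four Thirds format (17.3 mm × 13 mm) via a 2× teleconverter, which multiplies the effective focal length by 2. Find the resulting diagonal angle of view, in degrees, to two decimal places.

38.71°

Effective focal length f = 15.4 × 2 = 30.8 mm.
Sensor diagonal = √(17.3² + 13²) = √468.2900 ≈ 21.6400 mm.
α = 2·arctan(21.640 / (2 × 30.8)) = 2·arctan(0.35130) ≈ 38.7126°.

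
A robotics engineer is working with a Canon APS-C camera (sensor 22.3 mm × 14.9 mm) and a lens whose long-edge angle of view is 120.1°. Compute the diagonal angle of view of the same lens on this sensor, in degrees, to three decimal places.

128.803°

From the long-edge AOV: f = 22.3 / (2·tan(60.05°)) = 22.3 / 3.47109 ≈ 6.4245 mm.
Sensor diagonal = √(22.3² + 14.9²) = √719.3000 ≈ 26.8198 mm.
Diagonal AOV = 2·arctan(26.8198 / (2 × 6.4245)) = 2·arctan(2.08731) ≈ 128.8031°.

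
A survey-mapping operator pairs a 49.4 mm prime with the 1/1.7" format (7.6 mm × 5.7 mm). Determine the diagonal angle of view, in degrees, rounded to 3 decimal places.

Sensor diagonal = √(7.6² + 5.7²) = √90.2500 ≈ 9.5000 mm.
Angle of view α = 2·arctan(d/2f) with d = 9.5000 mm and f = 49.4 mm.
d/2f = 0.09615; arctan(0.09615) ≈ 5.4923°, so α ≈ 10.9846°.

10.985°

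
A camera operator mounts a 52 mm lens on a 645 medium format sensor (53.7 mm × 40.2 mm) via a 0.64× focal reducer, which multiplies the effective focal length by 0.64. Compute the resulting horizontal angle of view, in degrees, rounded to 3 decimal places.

77.793°

Effective focal length f = 52 × 0.64 = 33.28 mm.
α = 2·arctan(53.7 / (2 × 33.28)) = 2·arctan(0.80679) ≈ 77.7925°.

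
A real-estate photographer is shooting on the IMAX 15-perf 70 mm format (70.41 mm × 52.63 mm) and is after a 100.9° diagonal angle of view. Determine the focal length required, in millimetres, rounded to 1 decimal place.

36.3 mm

Sensor diagonal = √(70.41² + 52.63²) = √7727.4850 ≈ 87.9061 mm.
From α = 2·arctan(d/2f) we get f = d / (2·tan(α/2)).
With d = 87.9061 mm and α/2 = 50.45°, tan(α/2) ≈ 1.21094, so f ≈ 87.9061 / 2.42188 ≈ 36.2966 mm.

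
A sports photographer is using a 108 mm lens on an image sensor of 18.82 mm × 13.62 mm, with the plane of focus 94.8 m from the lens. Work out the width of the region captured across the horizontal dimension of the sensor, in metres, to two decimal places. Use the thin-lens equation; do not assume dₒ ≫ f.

16.50 m

dₒ: 94.8 m = 94800 mm.
Similar triangles through the lens centre give W/dₒ = w/dᵢ; with 1/f = 1/dₒ + 1/dᵢ this gives W = w·(dₒ − f)/f.
W = 18.82 mm × (94800 − 108) / 108 = 18.82 × 876.7778 ≈ 16500.958 mm = 16.501 m.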